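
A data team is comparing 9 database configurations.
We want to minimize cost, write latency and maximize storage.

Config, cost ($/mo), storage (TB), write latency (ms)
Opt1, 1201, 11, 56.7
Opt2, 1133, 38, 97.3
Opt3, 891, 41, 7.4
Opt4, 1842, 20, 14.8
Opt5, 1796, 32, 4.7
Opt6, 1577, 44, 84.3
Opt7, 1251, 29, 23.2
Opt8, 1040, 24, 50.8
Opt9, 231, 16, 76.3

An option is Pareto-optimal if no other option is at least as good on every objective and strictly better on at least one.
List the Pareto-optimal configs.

Opt1: dominated by Opt3 (cost 891≤1201, storage 41≥11, write latency 7.4≤56.7).
Opt2: dominated by Opt3 (cost 891≤1133, storage 41≥38, write latency 7.4≤97.3).
Opt3: not dominated.
Opt4: dominated by Opt3 (cost 891≤1842, storage 41≥20, write latency 7.4≤14.8).
Opt5: not dominated (best write latency).
Opt6: not dominated (best storage).
Opt7: dominated by Opt3 (cost 891≤1251, storage 41≥29, write latency 7.4≤23.2).
Opt8: dominated by Opt3 (cost 891≤1040, storage 41≥24, write latency 7.4≤50.8).
Opt9: not dominated (best cost).

Opt3, Opt5, Opt6, Opt9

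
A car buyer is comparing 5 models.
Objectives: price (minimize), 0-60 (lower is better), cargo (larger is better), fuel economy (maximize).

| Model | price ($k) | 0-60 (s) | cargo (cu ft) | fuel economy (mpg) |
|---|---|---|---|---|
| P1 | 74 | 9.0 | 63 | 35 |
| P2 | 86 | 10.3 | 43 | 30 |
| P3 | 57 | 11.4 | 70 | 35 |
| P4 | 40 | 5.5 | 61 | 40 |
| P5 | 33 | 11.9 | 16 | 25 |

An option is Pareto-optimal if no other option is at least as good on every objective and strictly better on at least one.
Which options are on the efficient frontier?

P1, P3, P4, P5

P1: not dominated.
P2: dominated by P1 (price 74≤86, 0-60 9.0≤10.3, cargo 63≥43, fuel economy 35≥30).
P3: not dominated (best cargo).
P4: not dominated (best 0-60).
P5: not dominated (best price).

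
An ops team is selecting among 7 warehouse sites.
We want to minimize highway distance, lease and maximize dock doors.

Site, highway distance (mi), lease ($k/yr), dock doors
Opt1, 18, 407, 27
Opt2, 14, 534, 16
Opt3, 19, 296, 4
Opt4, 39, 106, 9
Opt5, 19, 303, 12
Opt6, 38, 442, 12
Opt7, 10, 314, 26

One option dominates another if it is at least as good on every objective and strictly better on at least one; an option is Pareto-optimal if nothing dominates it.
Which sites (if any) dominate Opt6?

Opt1, Opt5, Opt7

Opt1: highway distance 18≤38, lease 407≤442, dock doors 27≥12 — dominates Opt6.
Opt5: highway distance 19≤38, lease 303≤442, dock doors 12≥12 — dominates Opt6.
Opt7: highway distance 10≤38, lease 314≤442, dock doors 26≥12 — dominates Opt6.
Others (Opt2, Opt3, Opt4) are each worse than Opt6 on at least one objective.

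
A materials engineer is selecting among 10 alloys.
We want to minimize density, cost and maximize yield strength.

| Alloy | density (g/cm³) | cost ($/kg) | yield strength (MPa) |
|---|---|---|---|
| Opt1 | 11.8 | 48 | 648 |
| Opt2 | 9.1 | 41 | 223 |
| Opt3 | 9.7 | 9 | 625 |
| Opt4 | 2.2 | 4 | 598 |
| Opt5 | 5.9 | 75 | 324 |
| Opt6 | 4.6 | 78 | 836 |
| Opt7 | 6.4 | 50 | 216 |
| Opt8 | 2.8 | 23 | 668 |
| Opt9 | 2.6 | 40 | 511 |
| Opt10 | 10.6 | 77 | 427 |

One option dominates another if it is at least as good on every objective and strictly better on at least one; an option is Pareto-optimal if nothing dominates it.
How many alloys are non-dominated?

Opt1: dominated by Opt8 (density 2.8≤11.8, cost 23≤48, yield strength 668≥648).
Opt2: dominated by Opt4 (density 2.2≤9.1, cost 4≤41, yield strength 598≥223).
Opt3: not dominated.
Opt4: not dominated (best density).
Opt5: dominated by Opt4 (density 2.2≤5.9, cost 4≤75, yield strength 598≥324).
Opt6: not dominated (best yield strength).
Opt7: dominated by Opt4 (density 2.2≤6.4, cost 4≤50, yield strength 598≥216).
Opt8: not dominated.
Opt9: dominated by Opt4 (density 2.2≤2.6, cost 4≤40, yield strength 598≥511).
Opt10: dominated by Opt3 (density 9.7≤10.6, cost 9≤77, yield strength 625≥427).
Pareto-optimal: Opt3, Opt4, Opt6, Opt8 → 4.

4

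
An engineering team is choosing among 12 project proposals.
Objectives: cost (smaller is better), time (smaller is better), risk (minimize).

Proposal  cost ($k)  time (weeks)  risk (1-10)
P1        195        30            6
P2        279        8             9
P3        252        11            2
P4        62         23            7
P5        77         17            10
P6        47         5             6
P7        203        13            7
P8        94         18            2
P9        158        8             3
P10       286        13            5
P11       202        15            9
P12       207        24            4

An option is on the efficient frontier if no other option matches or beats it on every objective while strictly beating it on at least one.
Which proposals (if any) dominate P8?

P1: worse on cost (195 vs 94).
P2: worse on cost (279 vs 94).
P3: worse on cost (252 vs 94).
P4: worse on time (23 vs 18).
P5: worse on risk (10 vs 2).
P6: worse on risk (6 vs 2).
P7: worse on cost (203 vs 94).
P9: worse on cost (158 vs 94).
P10: worse on cost (286 vs 94).
P11: worse on cost (202 vs 94).
P12: worse on cost (207 vs 94).
No option dominates P8.

none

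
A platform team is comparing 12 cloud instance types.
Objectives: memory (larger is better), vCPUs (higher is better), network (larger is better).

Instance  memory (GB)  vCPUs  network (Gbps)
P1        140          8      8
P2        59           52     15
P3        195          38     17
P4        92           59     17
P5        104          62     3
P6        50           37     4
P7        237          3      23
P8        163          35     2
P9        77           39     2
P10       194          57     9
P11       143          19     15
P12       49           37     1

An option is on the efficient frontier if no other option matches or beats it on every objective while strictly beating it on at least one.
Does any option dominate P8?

P3 vs P8: memory 195≥163, vCPUs 38≥35, network 17≥2 — P3 is at least as good on every objective and strictly better on at least one, so P3 dominates P8.

Yes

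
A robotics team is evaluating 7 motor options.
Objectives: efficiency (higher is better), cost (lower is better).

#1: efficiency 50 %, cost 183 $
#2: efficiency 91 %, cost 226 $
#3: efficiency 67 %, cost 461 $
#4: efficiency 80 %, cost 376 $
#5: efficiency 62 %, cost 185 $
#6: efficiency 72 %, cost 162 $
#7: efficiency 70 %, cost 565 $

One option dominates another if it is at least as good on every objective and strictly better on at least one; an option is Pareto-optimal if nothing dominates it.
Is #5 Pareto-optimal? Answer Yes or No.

#6 vs #5: efficiency 72≥62, cost 162≤185 — #6 is at least as good on every objective and strictly better on at least one, so #6 dominates #5.

No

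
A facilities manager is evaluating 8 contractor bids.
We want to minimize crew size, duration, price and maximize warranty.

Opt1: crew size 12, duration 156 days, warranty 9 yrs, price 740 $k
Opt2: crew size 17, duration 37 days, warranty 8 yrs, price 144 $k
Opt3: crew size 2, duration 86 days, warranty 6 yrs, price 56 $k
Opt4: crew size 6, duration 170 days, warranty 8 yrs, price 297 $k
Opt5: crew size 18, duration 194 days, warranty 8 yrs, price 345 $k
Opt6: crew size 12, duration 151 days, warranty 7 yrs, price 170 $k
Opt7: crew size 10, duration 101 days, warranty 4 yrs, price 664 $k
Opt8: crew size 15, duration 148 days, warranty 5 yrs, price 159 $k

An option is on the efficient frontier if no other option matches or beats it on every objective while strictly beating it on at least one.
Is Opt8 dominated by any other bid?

Yes

Opt3 vs Opt8: crew size 2≤15, duration 86≤148, warranty 6≥5, price 56≤159 — Opt3 is at least as good on every objective and strictly better on at least one, so Opt3 dominates Opt8.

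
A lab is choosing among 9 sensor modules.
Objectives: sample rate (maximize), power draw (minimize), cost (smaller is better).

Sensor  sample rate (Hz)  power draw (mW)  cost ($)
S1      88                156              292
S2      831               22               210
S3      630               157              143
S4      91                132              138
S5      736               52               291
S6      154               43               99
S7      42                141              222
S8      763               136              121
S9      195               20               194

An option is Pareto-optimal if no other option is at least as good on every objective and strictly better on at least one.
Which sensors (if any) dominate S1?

S2, S4, S5, S6, S8, S9

S2: sample rate 831≥88, power draw 22≤156, cost 210≤292 — dominates S1.
S4: sample rate 91≥88, power draw 132≤156, cost 138≤292 — dominates S1.
S5: sample rate 736≥88, power draw 52≤156, cost 291≤292 — dominates S1.
S6: sample rate 154≥88, power draw 43≤156, cost 99≤292 — dominates S1.
S8: sample rate 763≥88, power draw 136≤156, cost 121≤292 — dominates S1.
S9: sample rate 195≥88, power draw 20≤156, cost 194≤292 — dominates S1.
Others (S3, S7) are each worse than S1 on at least one objective.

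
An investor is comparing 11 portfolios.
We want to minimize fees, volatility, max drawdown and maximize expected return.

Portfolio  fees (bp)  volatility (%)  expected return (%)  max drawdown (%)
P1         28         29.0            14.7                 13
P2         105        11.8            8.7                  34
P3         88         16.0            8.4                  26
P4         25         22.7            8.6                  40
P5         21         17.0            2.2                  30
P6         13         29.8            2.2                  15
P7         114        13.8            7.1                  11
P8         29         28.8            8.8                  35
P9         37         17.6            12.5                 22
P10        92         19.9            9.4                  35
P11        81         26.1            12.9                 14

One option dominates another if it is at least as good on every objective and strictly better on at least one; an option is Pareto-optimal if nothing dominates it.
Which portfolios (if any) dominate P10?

P9

P9: fees 37≤92, volatility 17.6≤19.9, expected return 12.5≥9.4, max drawdown 22≤35 — dominates P10.
Others (P1, P2, P3, P4, P5, P6, P7, P8, P11) are each worse than P10 on at least one objective.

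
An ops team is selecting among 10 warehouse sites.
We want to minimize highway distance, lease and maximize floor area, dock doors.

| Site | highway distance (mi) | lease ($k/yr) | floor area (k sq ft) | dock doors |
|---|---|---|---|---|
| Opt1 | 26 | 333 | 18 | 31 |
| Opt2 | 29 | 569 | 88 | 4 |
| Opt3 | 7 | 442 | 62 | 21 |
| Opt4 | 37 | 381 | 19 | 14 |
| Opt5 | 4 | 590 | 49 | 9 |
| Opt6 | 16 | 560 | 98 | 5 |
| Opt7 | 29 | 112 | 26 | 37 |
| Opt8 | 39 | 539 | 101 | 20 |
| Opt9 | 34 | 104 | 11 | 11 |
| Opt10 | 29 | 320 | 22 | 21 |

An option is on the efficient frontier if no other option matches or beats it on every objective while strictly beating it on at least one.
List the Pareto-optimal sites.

Opt1, Opt3, Opt5, Opt6, Opt7, Opt8, Opt9

Opt1: not dominated.
Opt2: dominated by Opt6 (highway distance 16≤29, lease 560≤569, floor area 98≥88, dock doors 5≥4).
Opt3: not dominated.
Opt4: dominated by Opt7 (highway distance 29≤37, lease 112≤381, floor area 26≥19, dock doors 37≥14).
Opt5: not dominated (best highway distance).
Opt6: not dominated.
Opt7: not dominated (best dock doors).
Opt8: not dominated (best floor area).
Opt9: not dominated (best lease).
Opt10: dominated by Opt7 (highway distance 29≤29, lease 112≤320, floor area 26≥22, dock doors 37≥21).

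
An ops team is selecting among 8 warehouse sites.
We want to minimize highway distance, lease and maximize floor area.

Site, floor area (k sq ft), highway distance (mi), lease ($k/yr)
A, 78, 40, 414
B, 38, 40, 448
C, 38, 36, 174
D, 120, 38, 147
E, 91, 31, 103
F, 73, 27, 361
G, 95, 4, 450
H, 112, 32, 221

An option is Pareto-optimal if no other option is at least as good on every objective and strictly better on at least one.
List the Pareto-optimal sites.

A: dominated by D (floor area 120≥78, highway distance 38≤40, lease 147≤414).
B: dominated by A (floor area 78≥38, highway distance 40≤40, lease 414≤448).
C: dominated by E (floor area 91≥38, highway distance 31≤36, lease 103≤174).
D: not dominated (best floor area).
E: not dominated (best lease).
F: not dominated.
G: not dominated (best highway distance).
H: not dominated.

D, E, F, G, H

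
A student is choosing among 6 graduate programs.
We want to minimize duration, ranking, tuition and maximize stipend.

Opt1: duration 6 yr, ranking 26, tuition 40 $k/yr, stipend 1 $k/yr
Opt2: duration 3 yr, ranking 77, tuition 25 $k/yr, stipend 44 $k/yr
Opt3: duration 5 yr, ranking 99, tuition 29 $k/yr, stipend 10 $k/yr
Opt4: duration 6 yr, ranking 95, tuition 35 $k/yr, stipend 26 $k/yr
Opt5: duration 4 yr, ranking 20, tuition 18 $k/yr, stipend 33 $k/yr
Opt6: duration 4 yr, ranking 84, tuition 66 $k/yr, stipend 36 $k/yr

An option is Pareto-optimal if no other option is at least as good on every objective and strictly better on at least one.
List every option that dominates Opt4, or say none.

Opt2: duration 3≤6, ranking 77≤95, tuition 25≤35, stipend 44≥26 — dominates Opt4.
Opt5: duration 4≤6, ranking 20≤95, tuition 18≤35, stipend 33≥26 — dominates Opt4.
Others (Opt1, Opt3, Opt6) are each worse than Opt4 on at least one objective.

Opt2, Opt5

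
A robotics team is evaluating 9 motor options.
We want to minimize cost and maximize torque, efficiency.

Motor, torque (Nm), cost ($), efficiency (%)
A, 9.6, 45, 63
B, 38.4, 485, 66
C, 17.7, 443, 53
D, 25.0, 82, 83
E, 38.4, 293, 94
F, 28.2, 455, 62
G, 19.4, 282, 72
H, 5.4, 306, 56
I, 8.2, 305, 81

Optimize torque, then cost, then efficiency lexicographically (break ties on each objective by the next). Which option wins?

E

First maximize torque: best is 38.4, kept {B, E}.
Then minimize cost: best is 293, kept {E}.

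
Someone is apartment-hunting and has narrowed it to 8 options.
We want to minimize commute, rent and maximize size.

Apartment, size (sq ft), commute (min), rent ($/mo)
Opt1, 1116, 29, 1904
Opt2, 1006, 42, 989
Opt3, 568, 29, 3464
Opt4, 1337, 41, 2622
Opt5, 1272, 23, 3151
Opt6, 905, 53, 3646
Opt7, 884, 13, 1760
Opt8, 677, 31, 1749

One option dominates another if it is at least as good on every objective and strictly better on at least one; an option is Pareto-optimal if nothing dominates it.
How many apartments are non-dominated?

Opt1: not dominated.
Opt2: not dominated (best rent).
Opt3: dominated by Opt1 (size 1116≥568, commute 29≤29, rent 1904≤3464).
Opt4: not dominated (best size).
Opt5: not dominated.
Opt6: dominated by Opt1 (size 1116≥905, commute 29≤53, rent 1904≤3646).
Opt7: not dominated (best commute).
Opt8: not dominated.
Pareto-optimal: Opt1, Opt2, Opt4, Opt5, Opt7, Opt8 → 6.

6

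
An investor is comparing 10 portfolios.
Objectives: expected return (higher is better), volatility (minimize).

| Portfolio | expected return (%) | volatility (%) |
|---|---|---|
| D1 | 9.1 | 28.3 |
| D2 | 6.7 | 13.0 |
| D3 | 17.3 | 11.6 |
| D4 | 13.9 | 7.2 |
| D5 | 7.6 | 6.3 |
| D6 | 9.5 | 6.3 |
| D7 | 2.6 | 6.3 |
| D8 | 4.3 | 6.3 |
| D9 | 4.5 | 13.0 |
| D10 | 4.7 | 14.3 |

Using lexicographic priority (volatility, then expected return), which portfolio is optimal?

First minimize volatility: best is 6.3, kept {D5, D6, D7, D8}.
Then maximize expected return: best is 9.5, kept {D6}.

D6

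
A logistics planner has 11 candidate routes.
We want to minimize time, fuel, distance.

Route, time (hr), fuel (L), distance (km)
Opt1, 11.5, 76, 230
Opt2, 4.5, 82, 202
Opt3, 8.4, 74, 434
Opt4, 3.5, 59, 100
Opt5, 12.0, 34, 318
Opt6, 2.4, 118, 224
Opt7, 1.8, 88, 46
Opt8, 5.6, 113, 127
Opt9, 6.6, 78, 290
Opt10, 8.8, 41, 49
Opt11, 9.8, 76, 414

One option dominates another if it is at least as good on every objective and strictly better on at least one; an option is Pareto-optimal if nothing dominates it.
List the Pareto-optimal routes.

Opt4, Opt5, Opt7, Opt10

Opt1: dominated by Opt4 (time 3.5≤11.5, fuel 59≤76, distance 100≤230).
Opt2: dominated by Opt4 (time 3.5≤4.5, fuel 59≤82, distance 100≤202).
Opt3: dominated by Opt4 (time 3.5≤8.4, fuel 59≤74, distance 100≤434).
Opt4: not dominated.
Opt5: not dominated (best fuel).
Opt6: dominated by Opt7 (time 1.8≤2.4, fuel 88≤118, distance 46≤224).
Opt7: not dominated (best time).
Opt8: dominated by Opt4 (time 3.5≤5.6, fuel 59≤113, distance 100≤127).
Opt9: dominated by Opt4 (time 3.5≤6.6, fuel 59≤78, distance 100≤290).
Opt10: not dominated.
Opt11: dominated by Opt4 (time 3.5≤9.8, fuel 59≤76, distance 100≤414).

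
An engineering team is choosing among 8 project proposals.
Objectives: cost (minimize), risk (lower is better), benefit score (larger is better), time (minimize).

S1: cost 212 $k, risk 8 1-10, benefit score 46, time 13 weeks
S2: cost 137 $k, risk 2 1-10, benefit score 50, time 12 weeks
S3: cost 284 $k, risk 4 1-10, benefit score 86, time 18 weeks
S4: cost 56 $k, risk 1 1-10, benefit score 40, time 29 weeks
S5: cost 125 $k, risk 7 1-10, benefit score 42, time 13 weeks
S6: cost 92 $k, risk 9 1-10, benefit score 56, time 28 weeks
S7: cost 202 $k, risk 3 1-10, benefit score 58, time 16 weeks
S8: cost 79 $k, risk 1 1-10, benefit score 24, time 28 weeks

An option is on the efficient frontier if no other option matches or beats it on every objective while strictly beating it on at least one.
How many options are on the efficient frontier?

7

S1: dominated by S2 (cost 137≤212, risk 2≤8, benefit score 50≥46, time 12≤13).
S2: not dominated (best time).
S3: not dominated (best benefit score).
S4: not dominated (best cost).
S5: not dominated.
S6: not dominated.
S7: not dominated.
S8: not dominated.
Pareto-optimal: S2, S3, S4, S5, S6, S7, S8 → 7.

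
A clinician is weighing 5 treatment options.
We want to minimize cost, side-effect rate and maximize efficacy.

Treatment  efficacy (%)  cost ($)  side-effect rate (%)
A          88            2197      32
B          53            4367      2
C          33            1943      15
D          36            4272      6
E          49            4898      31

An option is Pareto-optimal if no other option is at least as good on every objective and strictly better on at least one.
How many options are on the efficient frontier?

A: not dominated (best efficacy).
B: not dominated (best side-effect rate).
C: not dominated (best cost).
D: not dominated.
E: dominated by B (efficacy 53≥49, cost 4367≤4898, side-effect rate 2≤31).
Pareto-optimal: A, B, C, D → 4.

4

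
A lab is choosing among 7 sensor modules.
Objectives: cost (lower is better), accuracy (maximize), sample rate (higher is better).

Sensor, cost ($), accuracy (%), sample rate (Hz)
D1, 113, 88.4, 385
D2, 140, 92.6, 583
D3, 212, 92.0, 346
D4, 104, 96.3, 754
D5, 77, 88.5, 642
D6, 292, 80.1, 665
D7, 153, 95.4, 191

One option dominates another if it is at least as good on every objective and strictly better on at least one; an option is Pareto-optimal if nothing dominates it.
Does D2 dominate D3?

D2 vs D3: cost 140≤212, accuracy 92.6≥92.0, sample rate 583≥346 — D2 is at least as good on every objective with at least one strict improvement.

Yes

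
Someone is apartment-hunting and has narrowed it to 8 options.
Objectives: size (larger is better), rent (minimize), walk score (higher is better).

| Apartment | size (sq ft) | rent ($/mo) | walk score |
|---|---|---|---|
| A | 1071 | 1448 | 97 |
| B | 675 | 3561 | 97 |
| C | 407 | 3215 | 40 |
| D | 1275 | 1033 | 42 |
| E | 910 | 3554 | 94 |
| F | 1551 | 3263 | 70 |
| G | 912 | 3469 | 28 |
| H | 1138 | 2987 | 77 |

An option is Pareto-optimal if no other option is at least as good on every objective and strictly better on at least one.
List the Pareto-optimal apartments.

A: not dominated.
B: dominated by A (size 1071≥675, rent 1448≤3561, walk score 97≥97).
C: dominated by A (size 1071≥407, rent 1448≤3215, walk score 97≥40).
D: not dominated (best rent).
E: dominated by A (size 1071≥910, rent 1448≤3554, walk score 97≥94).
F: not dominated (best size).
G: dominated by A (size 1071≥912, rent 1448≤3469, walk score 97≥28).
H: not dominated.

A, D, F, H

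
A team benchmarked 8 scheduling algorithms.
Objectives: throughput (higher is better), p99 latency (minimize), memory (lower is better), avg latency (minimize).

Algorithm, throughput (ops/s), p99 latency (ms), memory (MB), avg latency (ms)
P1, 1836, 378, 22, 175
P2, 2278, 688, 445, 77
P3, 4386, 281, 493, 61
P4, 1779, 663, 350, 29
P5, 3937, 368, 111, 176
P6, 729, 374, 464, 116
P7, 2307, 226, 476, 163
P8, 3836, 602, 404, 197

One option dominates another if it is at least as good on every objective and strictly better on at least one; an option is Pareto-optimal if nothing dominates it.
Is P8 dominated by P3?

No

P3 vs P8: P3 is worse on memory (493 vs 404), so it does not dominate P8.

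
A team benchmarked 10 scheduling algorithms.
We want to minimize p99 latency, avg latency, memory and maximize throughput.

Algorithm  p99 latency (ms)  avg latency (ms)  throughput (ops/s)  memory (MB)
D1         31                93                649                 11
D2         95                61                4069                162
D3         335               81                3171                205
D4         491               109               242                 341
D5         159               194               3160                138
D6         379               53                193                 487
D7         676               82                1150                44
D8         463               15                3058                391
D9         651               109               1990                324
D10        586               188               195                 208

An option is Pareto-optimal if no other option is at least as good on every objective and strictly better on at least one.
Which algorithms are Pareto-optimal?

D1: not dominated (best p99 latency).
D2: not dominated (best throughput).
D3: dominated by D2 (p99 latency 95≤335, avg latency 61≤81, throughput 4069≥3171, memory 162≤205).
D4: dominated by D1 (p99 latency 31≤491, avg latency 93≤109, throughput 649≥242, memory 11≤341).
D5: not dominated.
D6: not dominated.
D7: not dominated.
D8: not dominated (best avg latency).
D9: dominated by D2 (p99 latency 95≤651, avg latency 61≤109, throughput 4069≥1990, memory 162≤324).
D10: dominated by D1 (p99 latency 31≤586, avg latency 93≤188, throughput 649≥195, memory 11≤208).

D1, D2, D5, D6, D7, D8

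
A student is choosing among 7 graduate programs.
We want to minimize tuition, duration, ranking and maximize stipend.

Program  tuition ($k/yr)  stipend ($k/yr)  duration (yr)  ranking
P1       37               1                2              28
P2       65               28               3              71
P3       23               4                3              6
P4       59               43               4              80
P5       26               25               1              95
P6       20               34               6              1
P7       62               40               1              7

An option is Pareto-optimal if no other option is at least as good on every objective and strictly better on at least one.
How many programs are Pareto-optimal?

P1: not dominated.
P2: dominated by P7 (tuition 62≤65, stipend 40≥28, duration 1≤3, ranking 7≤71).
P3: not dominated.
P4: not dominated (best stipend).
P5: not dominated.
P6: not dominated (best tuition).
P7: not dominated.
Pareto-optimal: P1, P3, P4, P5, P6, P7 → 6.

6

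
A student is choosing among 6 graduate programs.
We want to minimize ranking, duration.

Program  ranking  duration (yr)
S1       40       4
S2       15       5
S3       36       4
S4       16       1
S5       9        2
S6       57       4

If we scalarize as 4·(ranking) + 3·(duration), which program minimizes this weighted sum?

S5

S1: 4·40 + 3·4 = 172
S2: 4·15 + 3·5 = 75
S3: 4·36 + 3·4 = 156
S4: 4·16 + 3·1 = 67
S5: 4·9 + 3·2 = 42
S6: 4·57 + 3·4 = 240
Lowest: S5 at 42.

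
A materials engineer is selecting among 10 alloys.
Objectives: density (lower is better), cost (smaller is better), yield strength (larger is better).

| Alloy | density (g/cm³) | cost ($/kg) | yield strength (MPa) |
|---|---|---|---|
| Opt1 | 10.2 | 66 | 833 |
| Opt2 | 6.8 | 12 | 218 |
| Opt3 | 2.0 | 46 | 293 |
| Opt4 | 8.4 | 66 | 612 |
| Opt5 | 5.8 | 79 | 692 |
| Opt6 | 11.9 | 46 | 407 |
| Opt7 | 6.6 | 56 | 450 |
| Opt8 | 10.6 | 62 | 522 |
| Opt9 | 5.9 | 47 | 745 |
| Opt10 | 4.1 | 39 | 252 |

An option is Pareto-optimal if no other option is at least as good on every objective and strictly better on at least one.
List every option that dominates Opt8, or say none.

Opt9

Opt9: density 5.9≤10.6, cost 47≤62, yield strength 745≥522 — dominates Opt8.
Others (Opt1, Opt2, Opt3, Opt4, Opt5, Opt6, Opt7, Opt10) are each worse than Opt8 on at least one objective.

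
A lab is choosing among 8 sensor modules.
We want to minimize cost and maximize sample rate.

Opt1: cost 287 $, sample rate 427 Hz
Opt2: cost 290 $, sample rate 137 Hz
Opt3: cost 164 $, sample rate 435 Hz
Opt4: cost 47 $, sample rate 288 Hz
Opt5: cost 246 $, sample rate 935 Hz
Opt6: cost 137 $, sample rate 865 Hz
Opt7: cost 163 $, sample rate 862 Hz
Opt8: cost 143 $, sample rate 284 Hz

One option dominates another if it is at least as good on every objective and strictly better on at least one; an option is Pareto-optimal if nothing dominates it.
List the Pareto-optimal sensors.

Opt4, Opt5, Opt6

Opt1: dominated by Opt3 (cost 164≤287, sample rate 435≥427).
Opt2: dominated by Opt1 (cost 287≤290, sample rate 427≥137).
Opt3: dominated by Opt6 (cost 137≤164, sample rate 865≥435).
Opt4: not dominated (best cost).
Opt5: not dominated (best sample rate).
Opt6: not dominated.
Opt7: dominated by Opt6 (cost 137≤163, sample rate 865≥862).
Opt8: dominated by Opt4 (cost 47≤143, sample rate 288≥284).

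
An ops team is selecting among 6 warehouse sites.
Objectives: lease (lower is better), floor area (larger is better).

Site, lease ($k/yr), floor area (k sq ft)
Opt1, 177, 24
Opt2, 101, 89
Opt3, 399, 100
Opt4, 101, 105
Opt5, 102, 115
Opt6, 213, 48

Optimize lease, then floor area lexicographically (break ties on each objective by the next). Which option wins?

Opt4

First minimize lease: best is 101, kept {Opt2, Opt4}.
Then maximize floor area: best is 105, kept {Opt4}.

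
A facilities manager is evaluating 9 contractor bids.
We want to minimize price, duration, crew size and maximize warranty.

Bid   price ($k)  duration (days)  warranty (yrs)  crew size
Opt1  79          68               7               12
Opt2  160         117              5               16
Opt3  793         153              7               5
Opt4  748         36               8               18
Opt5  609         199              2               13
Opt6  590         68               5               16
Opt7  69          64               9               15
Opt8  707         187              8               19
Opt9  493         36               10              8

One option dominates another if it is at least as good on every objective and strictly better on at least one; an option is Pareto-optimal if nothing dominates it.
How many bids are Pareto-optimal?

4

Opt1: not dominated.
Opt2: dominated by Opt1 (price 79≤160, duration 68≤117, warranty 7≥5, crew size 12≤16).
Opt3: not dominated (best crew size).
Opt4: dominated by Opt9 (price 493≤748, duration 36≤36, warranty 10≥8, crew size 8≤18).
Opt5: dominated by Opt1 (price 79≤609, duration 68≤199, warranty 7≥2, crew size 12≤13).
Opt6: dominated by Opt1 (price 79≤590, duration 68≤68, warranty 7≥5, crew size 12≤16).
Opt7: not dominated (best price).
Opt8: dominated by Opt7 (price 69≤707, duration 64≤187, warranty 9≥8, crew size 15≤19).
Opt9: not dominated (best warranty).
Pareto-optimal: Opt1, Opt3, Opt7, Opt9 → 4.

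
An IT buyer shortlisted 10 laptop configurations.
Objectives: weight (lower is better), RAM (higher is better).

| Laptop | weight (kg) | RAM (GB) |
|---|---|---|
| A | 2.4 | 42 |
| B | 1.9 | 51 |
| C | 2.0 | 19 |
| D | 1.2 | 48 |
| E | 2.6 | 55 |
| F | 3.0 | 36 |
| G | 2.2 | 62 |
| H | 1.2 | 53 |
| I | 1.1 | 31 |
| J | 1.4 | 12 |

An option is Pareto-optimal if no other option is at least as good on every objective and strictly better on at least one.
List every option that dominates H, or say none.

A: worse on weight (2.4 vs 1.2).
B: worse on weight (1.9 vs 1.2).
C: worse on weight (2.0 vs 1.2).
D: worse on RAM (48 vs 53).
E: worse on weight (2.6 vs 1.2).
F: worse on weight (3.0 vs 1.2).
G: worse on weight (2.2 vs 1.2).
I: worse on RAM (31 vs 53).
J: worse on weight (1.4 vs 1.2).
No option dominates H.

none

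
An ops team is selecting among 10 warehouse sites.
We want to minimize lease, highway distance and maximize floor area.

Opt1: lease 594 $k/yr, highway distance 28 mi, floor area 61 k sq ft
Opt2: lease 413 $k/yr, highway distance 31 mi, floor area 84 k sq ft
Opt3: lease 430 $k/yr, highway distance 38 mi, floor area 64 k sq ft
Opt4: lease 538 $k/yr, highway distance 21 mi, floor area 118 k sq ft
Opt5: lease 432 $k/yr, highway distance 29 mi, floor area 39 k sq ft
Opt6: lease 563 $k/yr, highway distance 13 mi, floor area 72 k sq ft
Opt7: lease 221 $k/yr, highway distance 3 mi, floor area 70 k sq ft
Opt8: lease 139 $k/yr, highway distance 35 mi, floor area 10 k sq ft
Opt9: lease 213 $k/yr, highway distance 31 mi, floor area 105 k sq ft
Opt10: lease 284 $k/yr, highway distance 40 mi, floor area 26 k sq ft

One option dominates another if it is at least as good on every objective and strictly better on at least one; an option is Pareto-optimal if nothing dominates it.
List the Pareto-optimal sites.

Opt1: dominated by Opt4 (lease 538≤594, highway distance 21≤28, floor area 118≥61).
Opt2: dominated by Opt9 (lease 213≤413, highway distance 31≤31, floor area 105≥84).
Opt3: dominated by Opt2 (lease 413≤430, highway distance 31≤38, floor area 84≥64).
Opt4: not dominated (best floor area).
Opt5: dominated by Opt7 (lease 221≤432, highway distance 3≤29, floor area 70≥39).
Opt6: not dominated.
Opt7: not dominated (best highway distance).
Opt8: not dominated (best lease).
Opt9: not dominated.
Opt10: dominated by Opt7 (lease 221≤284, highway distance 3≤40, floor area 70≥26).

Opt4, Opt6, Opt7, Opt8, Opt9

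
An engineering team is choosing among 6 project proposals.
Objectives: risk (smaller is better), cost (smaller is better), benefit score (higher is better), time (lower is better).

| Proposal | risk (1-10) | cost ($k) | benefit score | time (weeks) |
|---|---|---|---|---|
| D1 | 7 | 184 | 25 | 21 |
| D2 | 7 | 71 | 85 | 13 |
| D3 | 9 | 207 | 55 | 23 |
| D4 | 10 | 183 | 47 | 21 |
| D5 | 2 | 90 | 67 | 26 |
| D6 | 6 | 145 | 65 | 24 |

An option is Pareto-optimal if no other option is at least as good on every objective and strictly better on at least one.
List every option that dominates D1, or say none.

D2

D2: risk 7≤7, cost 71≤184, benefit score 85≥25, time 13≤21 — dominates D1.
Others (D3, D4, D5, D6) are each worse than D1 on at least one objective.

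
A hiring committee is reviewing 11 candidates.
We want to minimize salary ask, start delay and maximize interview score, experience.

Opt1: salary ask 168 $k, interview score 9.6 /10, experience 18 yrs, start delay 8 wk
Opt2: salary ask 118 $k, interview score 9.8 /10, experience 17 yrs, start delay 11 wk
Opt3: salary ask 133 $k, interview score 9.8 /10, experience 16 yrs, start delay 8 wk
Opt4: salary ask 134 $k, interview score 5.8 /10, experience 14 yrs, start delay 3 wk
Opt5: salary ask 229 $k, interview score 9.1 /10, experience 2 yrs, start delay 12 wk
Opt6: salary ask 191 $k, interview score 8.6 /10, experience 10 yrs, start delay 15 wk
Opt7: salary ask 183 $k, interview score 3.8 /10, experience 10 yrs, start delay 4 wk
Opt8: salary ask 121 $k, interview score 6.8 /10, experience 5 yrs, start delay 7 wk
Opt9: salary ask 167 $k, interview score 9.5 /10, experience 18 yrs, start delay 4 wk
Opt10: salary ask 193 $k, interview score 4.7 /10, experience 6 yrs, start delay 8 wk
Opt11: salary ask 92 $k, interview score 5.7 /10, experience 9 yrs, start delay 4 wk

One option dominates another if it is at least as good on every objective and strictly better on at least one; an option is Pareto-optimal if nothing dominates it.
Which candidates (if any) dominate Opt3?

Opt1: worse on salary ask (168 vs 133).
Opt2: worse on start delay (11 vs 8).
Opt4: worse on salary ask (134 vs 133).
Opt5: worse on salary ask (229 vs 133).
Opt6: worse on salary ask (191 vs 133).
Opt7: worse on salary ask (183 vs 133).
Opt8: worse on interview score (6.8 vs 9.8).
Opt9: worse on salary ask (167 vs 133).
Opt10: worse on salary ask (193 vs 133).
Opt11: worse on interview score (5.7 vs 9.8).
No option dominates Opt3.

none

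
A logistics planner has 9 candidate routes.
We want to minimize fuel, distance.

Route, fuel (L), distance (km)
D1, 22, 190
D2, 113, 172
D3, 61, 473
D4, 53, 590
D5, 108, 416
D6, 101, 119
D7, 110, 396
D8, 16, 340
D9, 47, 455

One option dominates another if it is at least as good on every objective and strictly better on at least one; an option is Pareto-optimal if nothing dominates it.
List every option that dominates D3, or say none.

D1: fuel 22≤61, distance 190≤473 — dominates D3.
D8: fuel 16≤61, distance 340≤473 — dominates D3.
D9: fuel 47≤61, distance 455≤473 — dominates D3.
Others (D2, D4, D5, D6, D7) are each worse than D3 on at least one objective.

D1, D8, D9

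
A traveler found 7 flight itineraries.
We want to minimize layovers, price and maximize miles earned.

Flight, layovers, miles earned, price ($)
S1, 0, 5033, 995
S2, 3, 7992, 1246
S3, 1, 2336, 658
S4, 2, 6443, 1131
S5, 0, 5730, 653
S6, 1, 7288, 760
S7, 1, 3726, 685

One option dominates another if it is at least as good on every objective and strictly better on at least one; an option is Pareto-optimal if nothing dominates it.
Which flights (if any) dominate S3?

S5

S5: layovers 0≤1, miles earned 5730≥2336, price 653≤658 — dominates S3.
Others (S1, S2, S4, S6, S7) are each worse than S3 on at least one objective.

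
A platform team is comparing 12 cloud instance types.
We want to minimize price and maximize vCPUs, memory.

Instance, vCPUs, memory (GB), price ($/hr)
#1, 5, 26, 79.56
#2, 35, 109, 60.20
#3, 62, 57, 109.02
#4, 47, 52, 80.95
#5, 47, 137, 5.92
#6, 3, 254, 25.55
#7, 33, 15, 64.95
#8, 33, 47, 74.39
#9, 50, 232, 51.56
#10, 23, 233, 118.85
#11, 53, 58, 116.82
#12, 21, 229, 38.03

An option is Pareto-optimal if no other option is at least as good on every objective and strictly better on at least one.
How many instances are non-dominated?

#1: dominated by #2 (vCPUs 35≥5, memory 109≥26, price 60.20≤79.56).
#2: dominated by #5 (vCPUs 47≥35, memory 137≥109, price 5.92≤60.20).
#3: not dominated (best vCPUs).
#4: dominated by #5 (vCPUs 47≥47, memory 137≥52, price 5.92≤80.95).
#5: not dominated (best price).
#6: not dominated (best memory).
#7: dominated by #2 (vCPUs 35≥33, memory 109≥15, price 60.20≤64.95).
#8: dominated by #2 (vCPUs 35≥33, memory 109≥47, price 60.20≤74.39).
#9: not dominated.
#10: not dominated.
#11: not dominated.
#12: not dominated.
Pareto-optimal: #3, #5, #6, #9, #10, #11, #12 → 7.

7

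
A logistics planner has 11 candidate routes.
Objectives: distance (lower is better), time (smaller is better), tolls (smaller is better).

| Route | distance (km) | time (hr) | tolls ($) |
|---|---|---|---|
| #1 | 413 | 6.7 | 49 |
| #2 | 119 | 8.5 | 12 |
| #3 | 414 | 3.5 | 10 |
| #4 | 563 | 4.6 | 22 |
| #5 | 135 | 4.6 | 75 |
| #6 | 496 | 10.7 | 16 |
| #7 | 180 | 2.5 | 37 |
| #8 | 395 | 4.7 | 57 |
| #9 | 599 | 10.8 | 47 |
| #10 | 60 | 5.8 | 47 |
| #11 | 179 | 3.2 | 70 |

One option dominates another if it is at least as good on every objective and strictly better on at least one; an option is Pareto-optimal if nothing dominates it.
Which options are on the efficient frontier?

#2, #3, #5, #7, #10, #11

#1: dominated by #7 (distance 180≤413, time 2.5≤6.7, tolls 37≤49).
#2: not dominated.
#3: not dominated (best tolls).
#4: dominated by #3 (distance 414≤563, time 3.5≤4.6, tolls 10≤22).
#5: not dominated.
#6: dominated by #2 (distance 119≤496, time 8.5≤10.7, tolls 12≤16).
#7: not dominated (best time).
#8: dominated by #7 (distance 180≤395, time 2.5≤4.7, tolls 37≤57).
#9: dominated by #2 (distance 119≤599, time 8.5≤10.8, tolls 12≤47).
#10: not dominated (best distance).
#11: not dominated.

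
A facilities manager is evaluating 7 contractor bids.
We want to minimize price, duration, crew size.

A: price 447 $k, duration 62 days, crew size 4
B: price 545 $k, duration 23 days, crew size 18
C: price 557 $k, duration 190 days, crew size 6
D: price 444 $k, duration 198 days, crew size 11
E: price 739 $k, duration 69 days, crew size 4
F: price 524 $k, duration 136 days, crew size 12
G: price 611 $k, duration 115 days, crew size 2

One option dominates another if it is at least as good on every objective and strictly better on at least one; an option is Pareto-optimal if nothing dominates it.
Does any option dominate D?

No

A: worse on price (447 vs 444).
B: worse on price (545 vs 444).
C: worse on price (557 vs 444).
E: worse on price (739 vs 444).
F: worse on price (524 vs 444).
G: worse on price (611 vs 444).
No option is at least as good as D on every objective and strictly better on one.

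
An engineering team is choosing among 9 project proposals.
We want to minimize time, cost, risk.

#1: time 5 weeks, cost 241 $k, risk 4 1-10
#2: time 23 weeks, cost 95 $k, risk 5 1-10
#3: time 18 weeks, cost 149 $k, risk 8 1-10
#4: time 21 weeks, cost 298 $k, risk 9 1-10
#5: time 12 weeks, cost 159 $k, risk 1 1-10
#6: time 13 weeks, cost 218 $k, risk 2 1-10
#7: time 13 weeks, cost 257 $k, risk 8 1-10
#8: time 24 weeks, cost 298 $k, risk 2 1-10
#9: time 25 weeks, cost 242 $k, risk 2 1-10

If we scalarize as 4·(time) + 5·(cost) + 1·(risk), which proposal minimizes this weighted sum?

#1: 4·5 + 5·241 + 1·4 = 1229
#2: 4·23 + 5·95 + 1·5 = 572
#3: 4·18 + 5·149 + 1·8 = 825
#4: 4·21 + 5·298 + 1·9 = 1583
#5: 4·12 + 5·159 + 1·1 = 844
#6: 4·13 + 5·218 + 1·2 = 1144
#7: 4·13 + 5·257 + 1·8 = 1345
#8: 4·24 + 5·298 + 1·2 = 1588
#9: 4·25 + 5·242 + 1·2 = 1312
Lowest: #2 at 572.

#2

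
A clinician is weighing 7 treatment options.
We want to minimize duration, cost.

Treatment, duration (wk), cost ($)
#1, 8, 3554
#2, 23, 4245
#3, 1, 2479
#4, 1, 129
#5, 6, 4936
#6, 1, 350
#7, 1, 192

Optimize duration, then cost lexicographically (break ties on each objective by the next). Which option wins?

#4

First minimize duration: best is 1, kept {#3, #4, #6, #7}.
Then minimize cost: best is 129, kept {#4}.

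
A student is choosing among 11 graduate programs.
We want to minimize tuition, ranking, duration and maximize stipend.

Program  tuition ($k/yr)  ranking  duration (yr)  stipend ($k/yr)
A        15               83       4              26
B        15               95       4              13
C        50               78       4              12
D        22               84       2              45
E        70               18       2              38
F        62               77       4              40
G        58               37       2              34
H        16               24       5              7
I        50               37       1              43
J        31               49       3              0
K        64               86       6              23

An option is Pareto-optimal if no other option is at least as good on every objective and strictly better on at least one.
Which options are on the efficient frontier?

A: not dominated.
B: dominated by A (tuition 15≤15, ranking 83≤95, duration 4≤4, stipend 26≥13).
C: dominated by I (tuition 50≤50, ranking 37≤78, duration 1≤4, stipend 43≥12).
D: not dominated (best stipend).
E: not dominated (best ranking).
F: dominated by I (tuition 50≤62, ranking 37≤77, duration 1≤4, stipend 43≥40).
G: dominated by I (tuition 50≤58, ranking 37≤37, duration 1≤2, stipend 43≥34).
H: not dominated.
I: not dominated (best duration).
J: not dominated.
K: dominated by A (tuition 15≤64, ranking 83≤86, duration 4≤6, stipend 26≥23).

A, D, E, H, I, J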